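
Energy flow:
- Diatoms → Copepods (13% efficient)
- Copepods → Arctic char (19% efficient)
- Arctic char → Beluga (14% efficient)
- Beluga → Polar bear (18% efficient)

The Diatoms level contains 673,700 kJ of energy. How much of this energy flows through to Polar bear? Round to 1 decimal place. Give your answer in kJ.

Copepods: 673700 × 0.13 = 87581 kJ
Arctic char: 87581 × 0.19 = 16640.39 kJ
Beluga: 16640.39 × 0.14 = 2329.6546 kJ
Polar bear: 2329.6546 × 0.18 = 419.337828 kJ

419.3 kJ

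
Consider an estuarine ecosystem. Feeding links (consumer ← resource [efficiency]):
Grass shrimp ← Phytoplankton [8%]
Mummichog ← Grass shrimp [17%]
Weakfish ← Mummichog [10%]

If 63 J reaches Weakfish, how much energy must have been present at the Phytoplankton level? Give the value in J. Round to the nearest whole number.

Cumulative transfer efficiency: 0.08 × 0.17 × 0.1 = 0.00136
Phytoplankton energy = 63 / 0.00136 = 46324 J

46324 J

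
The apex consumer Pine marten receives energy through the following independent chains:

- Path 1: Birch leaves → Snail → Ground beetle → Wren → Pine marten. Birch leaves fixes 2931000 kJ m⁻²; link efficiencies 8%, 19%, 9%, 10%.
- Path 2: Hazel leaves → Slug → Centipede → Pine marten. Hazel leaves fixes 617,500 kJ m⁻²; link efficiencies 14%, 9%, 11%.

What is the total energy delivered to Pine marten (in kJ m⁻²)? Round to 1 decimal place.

Path 1: 2931000 × 0.08 × 0.19 × 0.09 × 0.1 = 400.9608 kJ m⁻²
Path 2: 617500 × 0.14 × 0.09 × 0.11 = 855.855 kJ m⁻²
Total at Pine marten: 400.9608 + 855.855 = 1256.8158 kJ m⁻²

1256.8 kJ m⁻²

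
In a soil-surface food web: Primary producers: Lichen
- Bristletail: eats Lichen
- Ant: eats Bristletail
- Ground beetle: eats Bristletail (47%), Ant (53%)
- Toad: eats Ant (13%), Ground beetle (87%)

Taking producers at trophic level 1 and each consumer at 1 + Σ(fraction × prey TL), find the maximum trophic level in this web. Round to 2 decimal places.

Bristletail: 1 + 1 = 2
Ant: 1 + 2 = 3
Ground beetle: 1 + (0.47×2 + 0.53×3) = 3.53
Toad: 1 + (0.13×3 + 0.87×3.53) = 4.4611

4.46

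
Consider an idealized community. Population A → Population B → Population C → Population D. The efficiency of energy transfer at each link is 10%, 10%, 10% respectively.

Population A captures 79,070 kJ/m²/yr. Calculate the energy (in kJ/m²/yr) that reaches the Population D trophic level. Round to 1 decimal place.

Population B: 79070 × 0.1 = 7907 kJ/m²/yr
Population C: 7907 × 0.1 = 790.7 kJ/m²/yr
Population D: 790.7 × 0.1 = 79.07 kJ/m²/yr

79.1 kJ/m²/yr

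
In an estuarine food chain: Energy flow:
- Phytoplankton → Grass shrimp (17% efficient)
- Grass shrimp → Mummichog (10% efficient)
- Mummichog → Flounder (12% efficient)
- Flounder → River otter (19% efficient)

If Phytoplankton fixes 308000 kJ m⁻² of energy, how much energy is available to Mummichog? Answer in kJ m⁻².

5236 kJ m⁻²

Grass shrimp: 308000 × 0.17 = 52360 kJ m⁻²
Mummichog: 52360 × 0.1 = 5236 kJ m⁻²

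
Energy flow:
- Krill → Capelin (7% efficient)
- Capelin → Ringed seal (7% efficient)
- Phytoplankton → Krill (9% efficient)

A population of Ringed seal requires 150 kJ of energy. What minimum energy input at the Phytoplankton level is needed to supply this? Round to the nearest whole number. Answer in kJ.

340136 kJ

Cumulative transfer efficiency: 0.09 × 0.07 × 0.07 = 0.000441
Phytoplankton energy = 150 / 0.000441 = 340136 kJ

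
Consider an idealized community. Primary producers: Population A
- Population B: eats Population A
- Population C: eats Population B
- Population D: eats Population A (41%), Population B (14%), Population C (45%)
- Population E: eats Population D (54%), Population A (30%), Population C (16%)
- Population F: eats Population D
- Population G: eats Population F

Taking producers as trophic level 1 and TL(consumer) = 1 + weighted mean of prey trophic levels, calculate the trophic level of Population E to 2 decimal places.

Population B: 1 + 1 = 2
Population C: 1 + 2 = 3
Population D: 1 + (0.41×1 + 0.14×2 + 0.45×3) = 3.04
Population E: 1 + (0.54×3.04 + 0.3×1 + 0.16×3) = 3.4216
Population F: 1 + 3.04 = 4.04
Population G: 1 + 4.04 = 5.04

3.42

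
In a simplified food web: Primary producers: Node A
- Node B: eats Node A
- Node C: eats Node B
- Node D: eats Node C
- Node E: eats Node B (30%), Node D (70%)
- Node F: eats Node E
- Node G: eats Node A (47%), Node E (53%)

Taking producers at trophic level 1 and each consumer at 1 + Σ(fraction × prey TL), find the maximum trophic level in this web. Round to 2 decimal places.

5.40

Node B: 1 + 1 = 2
Node C: 1 + 2 = 3
Node D: 1 + 3 = 4
Node E: 1 + (0.3×2 + 0.7×4) = 4.4
Node F: 1 + 4.4 = 5.4
Node G: 1 + (0.47×1 + 0.53×4.4) = 3.802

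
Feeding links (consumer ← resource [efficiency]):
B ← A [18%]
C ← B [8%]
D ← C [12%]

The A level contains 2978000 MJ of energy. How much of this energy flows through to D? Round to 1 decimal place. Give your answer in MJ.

B: 2978000 × 0.18 = 536040 MJ
C: 536040 × 0.08 = 42883.2 MJ
D: 42883.2 × 0.12 = 5145.984 MJ

5146.0 MJ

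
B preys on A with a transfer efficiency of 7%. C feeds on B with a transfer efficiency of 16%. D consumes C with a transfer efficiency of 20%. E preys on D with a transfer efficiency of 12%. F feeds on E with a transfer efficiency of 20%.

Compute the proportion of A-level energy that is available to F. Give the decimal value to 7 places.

0.0000538

Product of link efficiencies: 0.07 × 0.16 × 0.2 × 0.12 × 0.2 = 0.00005376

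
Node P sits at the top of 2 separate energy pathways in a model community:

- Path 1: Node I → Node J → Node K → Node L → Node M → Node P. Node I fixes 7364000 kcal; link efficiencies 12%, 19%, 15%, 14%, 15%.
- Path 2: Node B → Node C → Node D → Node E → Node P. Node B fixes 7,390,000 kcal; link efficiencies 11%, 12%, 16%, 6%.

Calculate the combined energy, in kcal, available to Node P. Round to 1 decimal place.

Path 1: 7364000 × 0.12 × 0.19 × 0.15 × 0.14 × 0.15 = 528.88248 kcal
Path 2: 7390000 × 0.11 × 0.12 × 0.16 × 0.06 = 936.4608 kcal
Total at Node P: 528.88248 + 936.4608 = 1465.34328 kcal

1465.3 kcal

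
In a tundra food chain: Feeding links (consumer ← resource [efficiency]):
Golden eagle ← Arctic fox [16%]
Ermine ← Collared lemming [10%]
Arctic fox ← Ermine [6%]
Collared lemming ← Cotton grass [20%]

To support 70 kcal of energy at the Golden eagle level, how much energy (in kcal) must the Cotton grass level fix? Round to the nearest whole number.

364583 kcal

Cumulative transfer efficiency: 0.2 × 0.1 × 0.06 × 0.16 = 0.000192
Cotton grass energy = 70 / 0.000192 = 364583 kcal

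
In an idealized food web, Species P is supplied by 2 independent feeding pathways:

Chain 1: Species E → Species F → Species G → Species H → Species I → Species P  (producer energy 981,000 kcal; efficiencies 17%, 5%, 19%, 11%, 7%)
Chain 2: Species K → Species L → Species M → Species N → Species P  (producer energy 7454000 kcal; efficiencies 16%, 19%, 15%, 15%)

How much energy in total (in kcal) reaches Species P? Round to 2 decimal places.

5110.74 kcal

Chain 1: 981000 × 0.17 × 0.05 × 0.19 × 0.11 × 0.07 = 12.1992255 kcal
Chain 2: 7454000 × 0.16 × 0.19 × 0.15 × 0.15 = 5098.536 kcal
Total at Species P: 12.1992255 + 5098.536 = 5110.7352255 kcal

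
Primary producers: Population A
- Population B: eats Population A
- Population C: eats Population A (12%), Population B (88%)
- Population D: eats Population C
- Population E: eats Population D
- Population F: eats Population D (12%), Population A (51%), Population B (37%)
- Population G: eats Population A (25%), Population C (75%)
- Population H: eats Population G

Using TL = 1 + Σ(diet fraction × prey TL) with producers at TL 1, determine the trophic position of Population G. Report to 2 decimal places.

Population B: 1 + 1 = 2
Population C: 1 + (0.12×1 + 0.88×2) = 2.88
Population D: 1 + 2.88 = 3.88
Population E: 1 + 3.88 = 4.88
Population F: 1 + (0.12×3.88 + 0.51×1 + 0.37×2) = 2.7156
Population G: 1 + (0.25×1 + 0.75×2.88) = 3.41
Population H: 1 + 3.41 = 4.41

3.41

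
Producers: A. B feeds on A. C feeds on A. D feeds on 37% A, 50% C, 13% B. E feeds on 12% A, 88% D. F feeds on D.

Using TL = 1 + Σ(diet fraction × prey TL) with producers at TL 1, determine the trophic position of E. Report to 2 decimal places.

3.43

B: 1 + 1 = 2
C: 1 + 1 = 2
D: 1 + (0.37×1 + 0.5×2 + 0.13×2) = 2.63
E: 1 + (0.12×1 + 0.88×2.63) = 3.4344
F: 1 + 2.63 = 3.63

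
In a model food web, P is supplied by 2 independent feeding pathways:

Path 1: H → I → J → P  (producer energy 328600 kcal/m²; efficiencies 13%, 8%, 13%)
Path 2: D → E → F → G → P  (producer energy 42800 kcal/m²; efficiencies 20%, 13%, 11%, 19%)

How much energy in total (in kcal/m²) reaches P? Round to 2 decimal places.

Path 1: 328600 × 0.13 × 0.08 × 0.13 = 444.2672 kcal/m²
Path 2: 42800 × 0.2 × 0.13 × 0.11 × 0.19 = 23.25752 kcal/m²
Total at P: 444.2672 + 23.25752 = 467.52472 kcal/m²

467.52 kcal/m²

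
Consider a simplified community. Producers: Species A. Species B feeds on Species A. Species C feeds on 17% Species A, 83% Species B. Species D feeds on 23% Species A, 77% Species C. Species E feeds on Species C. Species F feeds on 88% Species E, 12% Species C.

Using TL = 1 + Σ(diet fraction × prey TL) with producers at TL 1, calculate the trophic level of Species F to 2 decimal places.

4.71

Species B: 1 + 1 = 2
Species C: 1 + (0.17×1 + 0.83×2) = 2.83
Species D: 1 + (0.23×1 + 0.77×2.83) = 3.4091
Species E: 1 + 2.83 = 3.83
Species F: 1 + (0.88×3.83 + 0.12×2.83) = 4.71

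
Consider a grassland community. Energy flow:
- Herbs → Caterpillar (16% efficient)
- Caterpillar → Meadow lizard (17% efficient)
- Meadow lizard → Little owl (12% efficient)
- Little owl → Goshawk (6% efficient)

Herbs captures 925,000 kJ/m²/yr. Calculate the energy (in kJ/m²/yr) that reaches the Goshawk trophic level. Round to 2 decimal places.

Caterpillar: 925000 × 0.16 = 148000 kJ/m²/yr
Meadow lizard: 148000 × 0.17 = 25160 kJ/m²/yr
Little owl: 25160 × 0.12 = 3019.2 kJ/m²/yr
Goshawk: 3019.2 × 0.06 = 181.152 kJ/m²/yr

181.15 kJ/m²/yr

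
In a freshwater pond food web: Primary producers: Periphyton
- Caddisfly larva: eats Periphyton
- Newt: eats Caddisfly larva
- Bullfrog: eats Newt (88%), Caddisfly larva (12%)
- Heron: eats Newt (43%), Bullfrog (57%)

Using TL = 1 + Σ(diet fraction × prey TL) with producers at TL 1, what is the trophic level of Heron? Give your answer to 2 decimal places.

Caddisfly larva: 1 + 1 = 2
Newt: 1 + 2 = 3
Bullfrog: 1 + (0.88×3 + 0.12×2) = 3.88
Heron: 1 + (0.43×3 + 0.57×3.88) = 4.5016

4.50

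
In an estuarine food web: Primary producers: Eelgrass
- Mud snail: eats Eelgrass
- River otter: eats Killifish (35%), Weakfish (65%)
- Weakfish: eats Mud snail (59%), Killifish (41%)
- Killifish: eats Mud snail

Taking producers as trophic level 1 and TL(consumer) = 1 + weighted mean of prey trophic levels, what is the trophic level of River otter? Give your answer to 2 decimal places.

Mud snail: 1 + 1 = 2
Killifish: 1 + 2 = 3
Weakfish: 1 + (0.59×2 + 0.41×3) = 3.41
River otter: 1 + (0.35×3 + 0.65×3.41) = 4.2665

4.27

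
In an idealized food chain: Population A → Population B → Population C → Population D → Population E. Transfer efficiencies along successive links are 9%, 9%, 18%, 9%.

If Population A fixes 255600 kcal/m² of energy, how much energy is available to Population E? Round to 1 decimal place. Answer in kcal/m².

Population B: 255600 × 0.09 = 23004 kcal/m²
Population C: 23004 × 0.09 = 2070.36 kcal/m²
Population D: 2070.36 × 0.18 = 372.6648 kcal/m²
Population E: 372.6648 × 0.09 = 33.539832 kcal/m²

33.5 kcal/m²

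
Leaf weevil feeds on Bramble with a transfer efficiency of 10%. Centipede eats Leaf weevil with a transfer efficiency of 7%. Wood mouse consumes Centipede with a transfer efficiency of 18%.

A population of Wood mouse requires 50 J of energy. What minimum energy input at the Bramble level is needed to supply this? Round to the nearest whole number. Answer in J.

Cumulative transfer efficiency: 0.1 × 0.07 × 0.18 = 0.00126
Bramble energy = 50 / 0.00126 = 39683 J

39683 J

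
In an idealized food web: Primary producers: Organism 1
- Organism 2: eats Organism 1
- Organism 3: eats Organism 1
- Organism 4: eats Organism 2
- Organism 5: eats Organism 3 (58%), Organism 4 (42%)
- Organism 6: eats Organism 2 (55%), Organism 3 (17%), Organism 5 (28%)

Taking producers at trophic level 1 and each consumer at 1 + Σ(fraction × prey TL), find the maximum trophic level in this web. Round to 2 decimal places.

Organism 2: 1 + 1 = 2
Organism 3: 1 + 1 = 2
Organism 4: 1 + 2 = 3
Organism 5: 1 + (0.58×2 + 0.42×3) = 3.42
Organism 6: 1 + (0.55×2 + 0.17×2 + 0.28×3.42) = 3.3976

3.42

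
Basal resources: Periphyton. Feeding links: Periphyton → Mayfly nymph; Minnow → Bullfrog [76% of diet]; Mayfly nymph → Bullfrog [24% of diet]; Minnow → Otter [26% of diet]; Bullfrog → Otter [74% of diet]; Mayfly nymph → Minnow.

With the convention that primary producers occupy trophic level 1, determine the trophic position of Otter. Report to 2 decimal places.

Mayfly nymph: 1 + 1 = 2
Minnow: 1 + 2 = 3
Bullfrog: 1 + (0.76×3 + 0.24×2) = 3.76
Otter: 1 + (0.74×3.76 + 0.26×3) = 4.5624

4.56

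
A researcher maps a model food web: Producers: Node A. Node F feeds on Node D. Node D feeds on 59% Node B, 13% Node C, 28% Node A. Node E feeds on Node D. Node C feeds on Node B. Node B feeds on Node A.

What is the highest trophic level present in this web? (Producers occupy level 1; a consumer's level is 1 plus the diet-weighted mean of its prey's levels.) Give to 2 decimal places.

3.85

Node B: 1 + 1 = 2
Node C: 1 + 2 = 3
Node D: 1 + (0.59×2 + 0.13×3 + 0.28×1) = 2.85
Node E: 1 + 2.85 = 3.85
Node F: 1 + 2.85 = 3.85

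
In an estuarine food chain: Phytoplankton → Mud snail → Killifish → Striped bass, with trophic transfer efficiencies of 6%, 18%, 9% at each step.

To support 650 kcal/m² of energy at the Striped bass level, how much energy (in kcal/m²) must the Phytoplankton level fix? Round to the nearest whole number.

668724 kcal/m²

Cumulative transfer efficiency: 0.06 × 0.18 × 0.09 = 0.000972
Phytoplankton energy = 650 / 0.000972 = 668724 kcal/m²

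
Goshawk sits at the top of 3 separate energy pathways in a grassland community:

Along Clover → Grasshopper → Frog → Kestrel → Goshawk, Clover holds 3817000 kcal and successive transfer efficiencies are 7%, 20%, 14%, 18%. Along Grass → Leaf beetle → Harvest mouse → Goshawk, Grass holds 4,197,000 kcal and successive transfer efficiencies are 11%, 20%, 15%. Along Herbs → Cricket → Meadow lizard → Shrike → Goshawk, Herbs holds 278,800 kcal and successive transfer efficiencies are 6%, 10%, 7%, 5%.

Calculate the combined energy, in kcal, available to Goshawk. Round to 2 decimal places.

15202.59 kcal

Via Clover: 3817000 × 0.07 × 0.2 × 0.14 × 0.18 = 1346.6376 kcal
Via Grass: 4197000 × 0.11 × 0.2 × 0.15 = 13850.1 kcal
Via Herbs: 278800 × 0.06 × 0.1 × 0.07 × 0.05 = 5.8548 kcal
Total at Goshawk: 1346.6376 + 13850.1 + 5.8548 = 15202.5924 kcal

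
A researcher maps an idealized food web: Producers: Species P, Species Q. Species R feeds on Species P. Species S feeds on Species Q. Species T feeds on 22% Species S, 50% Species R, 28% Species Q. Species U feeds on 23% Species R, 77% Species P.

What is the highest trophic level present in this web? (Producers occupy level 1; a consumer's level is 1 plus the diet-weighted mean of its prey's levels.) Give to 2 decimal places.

Species R: 1 + 1 = 2
Species S: 1 + 1 = 2
Species T: 1 + (0.22×2 + 0.5×2 + 0.28×1) = 2.72
Species U: 1 + (0.23×2 + 0.77×1) = 2.23

2.72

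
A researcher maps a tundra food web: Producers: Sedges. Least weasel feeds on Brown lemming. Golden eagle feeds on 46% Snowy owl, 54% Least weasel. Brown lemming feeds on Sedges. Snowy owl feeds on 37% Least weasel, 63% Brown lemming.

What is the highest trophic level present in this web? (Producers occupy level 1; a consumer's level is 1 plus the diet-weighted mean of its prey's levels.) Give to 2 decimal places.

Brown lemming: 1 + 1 = 2
Least weasel: 1 + 2 = 3
Snowy owl: 1 + (0.37×3 + 0.63×2) = 3.37
Golden eagle: 1 + (0.46×3.37 + 0.54×3) = 4.1702

4.17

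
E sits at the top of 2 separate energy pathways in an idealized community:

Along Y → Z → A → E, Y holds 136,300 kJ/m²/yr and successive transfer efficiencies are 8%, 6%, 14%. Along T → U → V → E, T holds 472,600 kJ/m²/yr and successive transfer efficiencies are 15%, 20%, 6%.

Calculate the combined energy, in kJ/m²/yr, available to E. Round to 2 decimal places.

942.27 kJ/m²/yr

Via Y: 136300 × 0.08 × 0.06 × 0.14 = 91.5936 kJ/m²/yr
Via T: 472600 × 0.15 × 0.2 × 0.06 = 850.68 kJ/m²/yr
Total at E: 91.5936 + 850.68 = 942.2736 kJ/m²/yr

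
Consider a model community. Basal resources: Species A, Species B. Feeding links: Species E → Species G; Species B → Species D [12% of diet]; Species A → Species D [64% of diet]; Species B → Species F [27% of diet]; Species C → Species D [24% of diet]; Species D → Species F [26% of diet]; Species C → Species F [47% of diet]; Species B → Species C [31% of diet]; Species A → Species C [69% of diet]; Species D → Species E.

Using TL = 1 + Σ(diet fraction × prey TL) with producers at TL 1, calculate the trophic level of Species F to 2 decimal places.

Species C: 1 + (0.69×1 + 0.31×1) = 2
Species D: 1 + (0.12×1 + 0.64×1 + 0.24×2) = 2.24
Species E: 1 + 2.24 = 3.24
Species F: 1 + (0.47×2 + 0.27×1 + 0.26×2.24) = 2.7924
Species G: 1 + 3.24 = 4.24

2.79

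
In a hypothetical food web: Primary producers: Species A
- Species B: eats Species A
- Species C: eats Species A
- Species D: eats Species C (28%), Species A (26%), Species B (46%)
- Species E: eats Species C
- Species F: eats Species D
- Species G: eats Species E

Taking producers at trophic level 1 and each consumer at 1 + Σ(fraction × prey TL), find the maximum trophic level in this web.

4

Species B: 1 + 1 = 2
Species C: 1 + 1 = 2
Species D: 1 + (0.28×2 + 0.26×1 + 0.46×2) = 2.74
Species E: 1 + 2 = 3
Species F: 1 + 2.74 = 3.74
Species G: 1 + 3 = 4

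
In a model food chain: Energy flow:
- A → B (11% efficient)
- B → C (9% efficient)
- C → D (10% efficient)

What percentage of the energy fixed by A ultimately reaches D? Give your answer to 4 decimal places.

Product of link efficiencies: 0.11 × 0.09 × 0.1 = 0.00099
As a percentage: 0.00099 × 100 = 0.0990%

0.0990%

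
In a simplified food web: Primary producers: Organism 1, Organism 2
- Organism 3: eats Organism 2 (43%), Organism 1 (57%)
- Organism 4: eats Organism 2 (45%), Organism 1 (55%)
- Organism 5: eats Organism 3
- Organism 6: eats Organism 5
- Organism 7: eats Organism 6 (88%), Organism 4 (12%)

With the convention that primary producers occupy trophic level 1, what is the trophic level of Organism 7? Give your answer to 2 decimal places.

Organism 3: 1 + (0.43×1 + 0.57×1) = 2
Organism 4: 1 + (0.45×1 + 0.55×1) = 2
Organism 5: 1 + 2 = 3
Organism 6: 1 + 3 = 4
Organism 7: 1 + (0.88×4 + 0.12×2) = 4.76

4.76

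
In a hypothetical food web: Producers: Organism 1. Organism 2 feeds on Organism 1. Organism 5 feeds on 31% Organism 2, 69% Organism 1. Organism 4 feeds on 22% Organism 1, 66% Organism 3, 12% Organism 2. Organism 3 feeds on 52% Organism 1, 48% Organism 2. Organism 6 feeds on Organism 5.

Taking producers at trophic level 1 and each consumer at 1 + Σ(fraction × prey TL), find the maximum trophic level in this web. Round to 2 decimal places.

3.31

Organism 2: 1 + 1 = 2
Organism 3: 1 + (0.52×1 + 0.48×2) = 2.48
Organism 4: 1 + (0.22×1 + 0.66×2.48 + 0.12×2) = 3.0968
Organism 5: 1 + (0.31×2 + 0.69×1) = 2.31
Organism 6: 1 + 2.31 = 3.31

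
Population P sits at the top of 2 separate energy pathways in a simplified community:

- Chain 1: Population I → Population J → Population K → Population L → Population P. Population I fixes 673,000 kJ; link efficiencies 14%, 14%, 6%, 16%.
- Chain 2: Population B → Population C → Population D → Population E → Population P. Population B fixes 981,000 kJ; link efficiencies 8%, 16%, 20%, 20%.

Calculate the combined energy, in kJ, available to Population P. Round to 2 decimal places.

Chain 1: 673000 × 0.14 × 0.14 × 0.06 × 0.16 = 126.63168 kJ
Chain 2: 981000 × 0.08 × 0.16 × 0.2 × 0.2 = 502.272 kJ
Total at Population P: 126.63168 + 502.272 = 628.90368 kJ

628.90 kJ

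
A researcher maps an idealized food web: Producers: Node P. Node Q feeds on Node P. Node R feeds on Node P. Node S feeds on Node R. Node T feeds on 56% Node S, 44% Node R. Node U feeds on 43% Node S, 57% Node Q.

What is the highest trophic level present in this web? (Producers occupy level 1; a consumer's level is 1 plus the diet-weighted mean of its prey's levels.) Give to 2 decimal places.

3.56

Node Q: 1 + 1 = 2
Node R: 1 + 1 = 2
Node S: 1 + 2 = 3
Node T: 1 + (0.56×3 + 0.44×2) = 3.56
Node U: 1 + (0.43×3 + 0.57×2) = 3.43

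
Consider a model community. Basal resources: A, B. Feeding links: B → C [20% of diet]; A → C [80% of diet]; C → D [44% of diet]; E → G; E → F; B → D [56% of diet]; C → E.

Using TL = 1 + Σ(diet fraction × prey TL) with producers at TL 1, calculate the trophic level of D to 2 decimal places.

2.44

C: 1 + (0.8×1 + 0.2×1) = 2
D: 1 + (0.56×1 + 0.44×2) = 2.44
E: 1 + 2 = 3
F: 1 + 3 = 4
G: 1 + 3 = 4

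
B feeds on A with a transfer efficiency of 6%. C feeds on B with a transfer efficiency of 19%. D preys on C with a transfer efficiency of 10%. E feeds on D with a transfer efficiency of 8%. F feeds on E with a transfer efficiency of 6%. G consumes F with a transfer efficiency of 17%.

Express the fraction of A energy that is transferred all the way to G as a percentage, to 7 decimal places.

0.0000930%

Product of link efficiencies: 0.06 × 0.19 × 0.1 × 0.08 × 0.06 × 0.17 = 0.00000093024
As a percentage: 0.00000093024 × 100 = 0.0000930%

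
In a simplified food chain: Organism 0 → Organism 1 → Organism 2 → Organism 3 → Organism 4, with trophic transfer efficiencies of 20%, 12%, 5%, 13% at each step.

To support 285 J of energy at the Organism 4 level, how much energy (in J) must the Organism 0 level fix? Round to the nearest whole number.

1826923 J

Cumulative transfer efficiency: 0.2 × 0.12 × 0.05 × 0.13 = 0.000156
Organism 0 energy = 285 / 0.000156 = 1826923 J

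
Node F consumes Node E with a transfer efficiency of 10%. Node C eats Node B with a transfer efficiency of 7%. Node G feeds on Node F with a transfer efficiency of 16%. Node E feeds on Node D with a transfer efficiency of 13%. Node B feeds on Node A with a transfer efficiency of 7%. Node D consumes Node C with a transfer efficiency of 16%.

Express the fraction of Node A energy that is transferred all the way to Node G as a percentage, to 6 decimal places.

0.000163%

Product of link efficiencies: 0.07 × 0.07 × 0.16 × 0.13 × 0.1 × 0.16 = 0.00000163072
As a percentage: 0.00000163072 × 100 = 0.000163%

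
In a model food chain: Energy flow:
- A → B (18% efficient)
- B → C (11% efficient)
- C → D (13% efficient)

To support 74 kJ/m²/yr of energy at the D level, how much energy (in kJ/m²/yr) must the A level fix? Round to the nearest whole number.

Cumulative transfer efficiency: 0.18 × 0.11 × 0.13 = 0.002574
A energy = 74 / 0.002574 = 28749 kJ/m²/yr

28749 kJ/m²/yr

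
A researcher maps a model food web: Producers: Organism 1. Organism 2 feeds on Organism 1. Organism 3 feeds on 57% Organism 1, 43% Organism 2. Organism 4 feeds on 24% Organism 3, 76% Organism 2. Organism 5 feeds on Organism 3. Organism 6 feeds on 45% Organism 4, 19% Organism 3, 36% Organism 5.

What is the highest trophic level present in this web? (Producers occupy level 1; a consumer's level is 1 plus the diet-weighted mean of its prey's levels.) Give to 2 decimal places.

4.09

Organism 2: 1 + 1 = 2
Organism 3: 1 + (0.57×1 + 0.43×2) = 2.43
Organism 4: 1 + (0.24×2.43 + 0.76×2) = 3.1032
Organism 5: 1 + 2.43 = 3.43
Organism 6: 1 + (0.45×3.1032 + 0.19×2.43 + 0.36×3.43) = 4.09294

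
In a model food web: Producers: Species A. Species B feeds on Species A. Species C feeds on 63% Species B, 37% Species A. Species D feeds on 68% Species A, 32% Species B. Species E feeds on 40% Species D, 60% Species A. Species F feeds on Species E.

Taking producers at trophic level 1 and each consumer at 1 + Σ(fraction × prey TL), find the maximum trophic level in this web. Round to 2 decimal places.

3.53

Species B: 1 + 1 = 2
Species C: 1 + (0.63×2 + 0.37×1) = 2.63
Species D: 1 + (0.68×1 + 0.32×2) = 2.32
Species E: 1 + (0.4×2.32 + 0.6×1) = 2.528
Species F: 1 + 2.528 = 3.528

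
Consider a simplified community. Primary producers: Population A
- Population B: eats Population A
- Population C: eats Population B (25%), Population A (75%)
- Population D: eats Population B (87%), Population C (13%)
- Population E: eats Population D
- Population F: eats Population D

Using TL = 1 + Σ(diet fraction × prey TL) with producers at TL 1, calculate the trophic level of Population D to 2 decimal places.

3.03

Population B: 1 + 1 = 2
Population C: 1 + (0.25×2 + 0.75×1) = 2.25
Population D: 1 + (0.87×2 + 0.13×2.25) = 3.0325
Population E: 1 + 3.0325 = 4.0325
Population F: 1 + 3.0325 = 4.0325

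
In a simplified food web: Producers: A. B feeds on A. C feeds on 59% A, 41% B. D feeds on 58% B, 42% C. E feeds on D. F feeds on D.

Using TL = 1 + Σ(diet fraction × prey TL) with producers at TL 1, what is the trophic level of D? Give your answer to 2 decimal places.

B: 1 + 1 = 2
C: 1 + (0.59×1 + 0.41×2) = 2.41
D: 1 + (0.58×2 + 0.42×2.41) = 3.1722
E: 1 + 3.1722 = 4.1722
F: 1 + 3.1722 = 4.1722

3.17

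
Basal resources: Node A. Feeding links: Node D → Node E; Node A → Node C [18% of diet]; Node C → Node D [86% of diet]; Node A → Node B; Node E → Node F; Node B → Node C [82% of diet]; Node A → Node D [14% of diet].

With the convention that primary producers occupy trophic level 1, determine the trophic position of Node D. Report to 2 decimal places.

Node B: 1 + 1 = 2
Node C: 1 + (0.18×1 + 0.82×2) = 2.82
Node D: 1 + (0.14×1 + 0.86×2.82) = 3.5652
Node E: 1 + 3.5652 = 4.5652
Node F: 1 + 4.5652 = 5.5652

3.57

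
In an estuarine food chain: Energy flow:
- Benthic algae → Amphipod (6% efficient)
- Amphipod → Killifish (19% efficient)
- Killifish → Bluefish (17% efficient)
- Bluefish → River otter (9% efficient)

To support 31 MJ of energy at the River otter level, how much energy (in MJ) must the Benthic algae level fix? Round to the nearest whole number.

177732 MJ

Cumulative transfer efficiency: 0.06 × 0.19 × 0.17 × 0.09 = 0.00017442
Benthic algae energy = 31 / 0.00017442 = 177732 MJ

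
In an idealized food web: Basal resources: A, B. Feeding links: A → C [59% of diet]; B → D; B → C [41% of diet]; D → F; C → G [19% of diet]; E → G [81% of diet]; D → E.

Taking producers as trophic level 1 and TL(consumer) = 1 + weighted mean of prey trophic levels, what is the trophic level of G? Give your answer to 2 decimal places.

C: 1 + (0.41×1 + 0.59×1) = 2
D: 1 + 1 = 2
E: 1 + 2 = 3
F: 1 + 2 = 3
G: 1 + (0.19×2 + 0.81×3) = 3.81

3.81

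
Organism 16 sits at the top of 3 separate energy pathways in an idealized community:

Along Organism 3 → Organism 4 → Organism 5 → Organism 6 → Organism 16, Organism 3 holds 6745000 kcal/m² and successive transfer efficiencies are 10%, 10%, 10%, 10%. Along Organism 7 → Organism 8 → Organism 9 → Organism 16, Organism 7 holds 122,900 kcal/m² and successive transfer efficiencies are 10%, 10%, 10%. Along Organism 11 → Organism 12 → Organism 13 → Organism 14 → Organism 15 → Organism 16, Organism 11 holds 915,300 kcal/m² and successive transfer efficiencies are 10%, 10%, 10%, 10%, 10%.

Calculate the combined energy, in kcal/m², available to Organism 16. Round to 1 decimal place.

806.6 kcal/m²

Via Organism 3: 6745000 × 0.1 × 0.1 × 0.1 × 0.1 = 674.5 kcal/m²
Via Organism 7: 122900 × 0.1 × 0.1 × 0.1 = 122.9 kcal/m²
Via Organism 11: 915300 × 0.1 × 0.1 × 0.1 × 0.1 × 0.1 = 9.153 kcal/m²
Total at Organism 16: 674.5 + 122.9 + 9.153 = 806.553 kcal/m²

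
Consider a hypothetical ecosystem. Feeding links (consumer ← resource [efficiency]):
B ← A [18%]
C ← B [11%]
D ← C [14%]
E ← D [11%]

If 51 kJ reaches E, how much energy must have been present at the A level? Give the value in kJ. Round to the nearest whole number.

167257 kJ

Cumulative transfer efficiency: 0.18 × 0.11 × 0.14 × 0.11 = 0.00030492
A energy = 51 / 0.00030492 = 167257 kJ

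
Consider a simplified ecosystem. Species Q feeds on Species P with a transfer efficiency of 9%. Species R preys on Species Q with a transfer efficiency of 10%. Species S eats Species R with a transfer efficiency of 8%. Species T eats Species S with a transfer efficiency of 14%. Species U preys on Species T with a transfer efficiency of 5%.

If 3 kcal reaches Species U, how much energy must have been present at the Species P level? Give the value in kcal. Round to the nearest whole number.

595238 kcal

Cumulative transfer efficiency: 0.09 × 0.1 × 0.08 × 0.14 × 0.05 = 0.00000504
Species P energy = 3 / 0.00000504 = 595238 kcal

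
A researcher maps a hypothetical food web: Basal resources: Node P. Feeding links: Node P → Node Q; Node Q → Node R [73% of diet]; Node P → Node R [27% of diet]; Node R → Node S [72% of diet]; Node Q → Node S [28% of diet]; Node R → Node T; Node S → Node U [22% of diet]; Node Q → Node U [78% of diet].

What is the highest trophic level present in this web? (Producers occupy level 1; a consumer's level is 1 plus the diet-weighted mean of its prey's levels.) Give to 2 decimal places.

3.73

Node Q: 1 + 1 = 2
Node R: 1 + (0.73×2 + 0.27×1) = 2.73
Node S: 1 + (0.72×2.73 + 0.28×2) = 3.5256
Node T: 1 + 2.73 = 3.73
Node U: 1 + (0.22×3.5256 + 0.78×2) = 3.335632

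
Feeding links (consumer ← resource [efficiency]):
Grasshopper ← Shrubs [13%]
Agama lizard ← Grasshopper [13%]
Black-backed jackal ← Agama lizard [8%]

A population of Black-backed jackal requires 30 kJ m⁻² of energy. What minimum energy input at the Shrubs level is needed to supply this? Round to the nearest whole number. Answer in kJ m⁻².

Cumulative transfer efficiency: 0.13 × 0.13 × 0.08 = 0.001352
Shrubs energy = 30 / 0.001352 = 22189 kJ m⁻²

22189 kJ m⁻²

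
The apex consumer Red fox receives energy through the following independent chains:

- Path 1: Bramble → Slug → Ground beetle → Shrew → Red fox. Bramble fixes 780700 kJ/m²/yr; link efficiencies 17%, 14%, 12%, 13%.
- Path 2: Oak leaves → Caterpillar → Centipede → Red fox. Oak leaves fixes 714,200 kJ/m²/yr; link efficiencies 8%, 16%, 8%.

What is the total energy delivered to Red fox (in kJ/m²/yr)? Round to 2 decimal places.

Path 1: 780700 × 0.17 × 0.14 × 0.12 × 0.13 = 289.858296 kJ/m²/yr
Path 2: 714200 × 0.08 × 0.16 × 0.08 = 731.3408 kJ/m²/yr
Total at Red fox: 289.858296 + 731.3408 = 1021.199096 kJ/m²/yr

1021.20 kJ/m²/yr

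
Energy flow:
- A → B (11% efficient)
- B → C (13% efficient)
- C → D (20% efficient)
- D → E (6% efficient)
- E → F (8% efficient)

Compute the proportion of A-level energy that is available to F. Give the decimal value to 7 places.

0.0000137

Product of link efficiencies: 0.11 × 0.13 × 0.2 × 0.06 × 0.08 = 0.000013728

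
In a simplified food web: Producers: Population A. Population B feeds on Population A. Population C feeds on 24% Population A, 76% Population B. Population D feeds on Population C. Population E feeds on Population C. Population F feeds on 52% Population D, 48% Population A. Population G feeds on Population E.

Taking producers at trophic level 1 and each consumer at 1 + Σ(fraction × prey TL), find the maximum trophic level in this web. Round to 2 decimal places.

Population B: 1 + 1 = 2
Population C: 1 + (0.24×1 + 0.76×2) = 2.76
Population D: 1 + 2.76 = 3.76
Population E: 1 + 2.76 = 3.76
Population F: 1 + (0.52×3.76 + 0.48×1) = 3.4352
Population G: 1 + 3.76 = 4.76

4.76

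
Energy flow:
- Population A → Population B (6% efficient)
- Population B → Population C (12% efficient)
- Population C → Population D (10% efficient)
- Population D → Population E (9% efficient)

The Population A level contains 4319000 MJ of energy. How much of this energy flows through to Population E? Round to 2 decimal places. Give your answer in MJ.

Population B: 4319000 × 0.06 = 259140 MJ
Population C: 259140 × 0.12 = 31096.8 MJ
Population D: 31096.8 × 0.1 = 3109.68 MJ
Population E: 3109.68 × 0.09 = 279.8712 MJ

279.87 MJ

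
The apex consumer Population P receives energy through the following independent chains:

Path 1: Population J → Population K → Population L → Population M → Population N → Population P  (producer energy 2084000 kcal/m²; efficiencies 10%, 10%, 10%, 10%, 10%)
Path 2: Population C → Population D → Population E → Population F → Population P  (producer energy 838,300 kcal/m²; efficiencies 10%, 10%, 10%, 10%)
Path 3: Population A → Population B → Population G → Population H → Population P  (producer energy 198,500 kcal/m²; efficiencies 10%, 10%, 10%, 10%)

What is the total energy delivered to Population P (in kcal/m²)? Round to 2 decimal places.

Path 1: 2084000 × 0.1 × 0.1 × 0.1 × 0.1 × 0.1 = 20.84 kcal/m²
Path 2: 838300 × 0.1 × 0.1 × 0.1 × 0.1 = 83.83 kcal/m²
Path 3: 198500 × 0.1 × 0.1 × 0.1 × 0.1 = 19.85 kcal/m²
Total at Population P: 20.84 + 83.83 + 19.85 = 124.52 kcal/m²

124.52 kcal/m²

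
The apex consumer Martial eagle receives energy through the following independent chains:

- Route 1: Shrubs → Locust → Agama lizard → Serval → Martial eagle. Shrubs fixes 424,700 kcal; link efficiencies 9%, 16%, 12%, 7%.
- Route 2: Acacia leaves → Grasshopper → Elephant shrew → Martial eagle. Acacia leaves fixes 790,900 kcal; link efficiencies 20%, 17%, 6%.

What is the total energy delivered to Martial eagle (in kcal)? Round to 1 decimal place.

Route 1: 424700 × 0.09 × 0.16 × 0.12 × 0.07 = 51.371712 kcal
Route 2: 790900 × 0.2 × 0.17 × 0.06 = 1613.436 kcal
Total at Martial eagle: 51.371712 + 1613.436 = 1664.807712 kcal

1664.8 kcal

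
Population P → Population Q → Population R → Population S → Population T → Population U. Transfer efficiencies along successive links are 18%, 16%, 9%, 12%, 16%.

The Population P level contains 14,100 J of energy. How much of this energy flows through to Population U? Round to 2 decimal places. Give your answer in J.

0.70 J

Population Q: 14100 × 0.18 = 2538 J
Population R: 2538 × 0.16 = 406.08 J
Population S: 406.08 × 0.09 = 36.5472 J
Population T: 36.5472 × 0.12 = 4.385664 J
Population U: 4.385664 × 0.16 = 0.70170624 J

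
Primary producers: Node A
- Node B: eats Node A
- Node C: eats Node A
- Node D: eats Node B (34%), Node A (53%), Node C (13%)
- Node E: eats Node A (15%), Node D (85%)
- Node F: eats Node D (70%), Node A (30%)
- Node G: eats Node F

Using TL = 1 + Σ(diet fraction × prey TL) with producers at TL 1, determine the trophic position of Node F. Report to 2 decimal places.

Node B: 1 + 1 = 2
Node C: 1 + 1 = 2
Node D: 1 + (0.34×2 + 0.53×1 + 0.13×2) = 2.47
Node E: 1 + (0.15×1 + 0.85×2.47) = 3.2495
Node F: 1 + (0.7×2.47 + 0.3×1) = 3.029
Node G: 1 + 3.029 = 4.029

3.03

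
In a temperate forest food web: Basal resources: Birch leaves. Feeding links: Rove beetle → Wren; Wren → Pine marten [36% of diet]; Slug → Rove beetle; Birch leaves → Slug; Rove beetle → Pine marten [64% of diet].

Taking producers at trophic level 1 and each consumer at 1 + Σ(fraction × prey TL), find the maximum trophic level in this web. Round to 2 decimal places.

4.36

Slug: 1 + 1 = 2
Rove beetle: 1 + 2 = 3
Wren: 1 + 3 = 4
Pine marten: 1 + (0.36×4 + 0.64×3) = 4.36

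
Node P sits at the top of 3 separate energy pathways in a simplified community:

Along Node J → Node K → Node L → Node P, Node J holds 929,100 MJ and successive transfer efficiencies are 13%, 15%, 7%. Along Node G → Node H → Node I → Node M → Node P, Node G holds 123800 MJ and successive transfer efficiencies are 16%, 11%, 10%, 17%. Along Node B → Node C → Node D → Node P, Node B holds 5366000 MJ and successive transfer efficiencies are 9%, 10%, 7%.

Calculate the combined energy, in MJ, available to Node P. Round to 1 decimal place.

Via Node J: 929100 × 0.13 × 0.15 × 0.07 = 1268.2215 MJ
Via Node G: 123800 × 0.16 × 0.11 × 0.1 × 0.17 = 37.04096 MJ
Via Node B: 5366000 × 0.09 × 0.1 × 0.07 = 3380.58 MJ
Total at Node P: 1268.2215 + 37.04096 + 3380.58 = 4685.84246 MJ

4685.8 MJ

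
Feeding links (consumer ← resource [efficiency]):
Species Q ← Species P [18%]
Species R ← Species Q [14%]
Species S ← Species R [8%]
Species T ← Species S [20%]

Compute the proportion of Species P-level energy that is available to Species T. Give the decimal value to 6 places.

Product of link efficiencies: 0.18 × 0.14 × 0.08 × 0.2 = 0.0004032

0.000403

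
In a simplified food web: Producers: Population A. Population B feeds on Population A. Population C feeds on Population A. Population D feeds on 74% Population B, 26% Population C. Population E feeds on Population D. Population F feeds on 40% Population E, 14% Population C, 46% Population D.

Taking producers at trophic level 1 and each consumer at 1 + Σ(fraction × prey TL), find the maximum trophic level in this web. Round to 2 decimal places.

Population B: 1 + 1 = 2
Population C: 1 + 1 = 2
Population D: 1 + (0.74×2 + 0.26×2) = 3
Population E: 1 + 3 = 4
Population F: 1 + (0.4×4 + 0.14×2 + 0.46×3) = 4.26

4.26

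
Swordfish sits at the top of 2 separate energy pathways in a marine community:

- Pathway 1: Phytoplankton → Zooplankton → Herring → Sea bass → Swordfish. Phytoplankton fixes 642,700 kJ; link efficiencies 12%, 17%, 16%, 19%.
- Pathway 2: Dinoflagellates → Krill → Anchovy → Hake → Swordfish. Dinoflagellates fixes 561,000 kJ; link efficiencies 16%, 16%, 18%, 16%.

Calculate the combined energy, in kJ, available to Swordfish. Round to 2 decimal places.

812.19 kJ

Pathway 1: 642700 × 0.12 × 0.17 × 0.16 × 0.19 = 398.576832 kJ
Pathway 2: 561000 × 0.16 × 0.16 × 0.18 × 0.16 = 413.61408 kJ
Total at Swordfish: 398.576832 + 413.61408 = 812.190912 kJ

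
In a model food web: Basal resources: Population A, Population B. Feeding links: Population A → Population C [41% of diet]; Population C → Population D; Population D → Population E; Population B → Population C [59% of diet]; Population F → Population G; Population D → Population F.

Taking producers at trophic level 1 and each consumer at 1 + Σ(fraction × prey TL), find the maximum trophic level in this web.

Population C: 1 + (0.59×1 + 0.41×1) = 2
Population D: 1 + 2 = 3
Population E: 1 + 3 = 4
Population F: 1 + 3 = 4
Population G: 1 + 4 = 5

5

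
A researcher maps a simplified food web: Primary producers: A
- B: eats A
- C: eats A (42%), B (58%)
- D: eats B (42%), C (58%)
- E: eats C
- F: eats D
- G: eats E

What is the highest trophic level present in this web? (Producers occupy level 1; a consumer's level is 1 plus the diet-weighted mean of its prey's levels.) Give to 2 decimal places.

4.58

B: 1 + 1 = 2
C: 1 + (0.42×1 + 0.58×2) = 2.58
D: 1 + (0.42×2 + 0.58×2.58) = 3.3364
E: 1 + 2.58 = 3.58
F: 1 + 3.3364 = 4.3364
G: 1 + 3.58 = 4.58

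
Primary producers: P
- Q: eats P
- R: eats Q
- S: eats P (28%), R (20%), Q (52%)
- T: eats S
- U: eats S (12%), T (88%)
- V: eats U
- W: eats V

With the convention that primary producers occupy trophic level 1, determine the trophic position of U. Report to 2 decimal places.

4.80

Q: 1 + 1 = 2
R: 1 + 2 = 3
S: 1 + (0.28×1 + 0.2×3 + 0.52×2) = 2.92
T: 1 + 2.92 = 3.92
U: 1 + (0.12×2.92 + 0.88×3.92) = 4.8
V: 1 + 4.8 = 5.8
W: 1 + 5.8 = 6.8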